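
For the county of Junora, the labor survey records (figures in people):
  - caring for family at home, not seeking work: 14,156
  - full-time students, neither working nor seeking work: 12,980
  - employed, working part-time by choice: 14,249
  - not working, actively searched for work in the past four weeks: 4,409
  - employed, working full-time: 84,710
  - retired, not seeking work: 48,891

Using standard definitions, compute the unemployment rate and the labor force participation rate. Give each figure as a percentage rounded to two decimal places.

Unemployment rate ≈ 4.27%; labor force participation rate ≈ 57.62%.

Employed = 14,249 + 84,710 = 98,959.
Unemployed = 4,409.
Labor force = 98,959 + 4,409 = 103,368.
Not in labor force = 14,156 + 12,980 + 48,891 = 76,027 (those not working and not actively searching are outside the labor force).
Civilian working-age population = 103,368 + 76,027 = 179,395.
Unemployment rate = 4,409 / 103,368 = 4.27%.
Labor force participation rate = 103,368 / 179,395 = 57.62%.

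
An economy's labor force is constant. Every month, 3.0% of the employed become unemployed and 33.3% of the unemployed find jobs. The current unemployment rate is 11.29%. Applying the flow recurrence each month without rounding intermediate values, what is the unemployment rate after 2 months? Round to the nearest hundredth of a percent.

With a fixed labor force, u_{t+1} = u_t + s·(1−u_t) − f·u_t = u_t·(1−s−f) + s.
Here 1−s−f = 0.637 and s = 0.030.
u_1 = 0.112900 × 0.637 + 0.030 = 0.101917.
u_2 = 0.101917 × 0.637 + 0.030 = 0.094921.

Unemployment rate after two months ≈ 9.49%.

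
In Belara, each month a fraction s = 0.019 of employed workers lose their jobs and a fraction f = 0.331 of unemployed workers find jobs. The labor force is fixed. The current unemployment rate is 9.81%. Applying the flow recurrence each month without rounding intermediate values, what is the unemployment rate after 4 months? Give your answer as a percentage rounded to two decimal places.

Unemployment rate after four months ≈ 6.21%.

With a fixed labor force, u_{t+1} = u_t + s·(1−u_t) − f·u_t = u_t·(1−s−f) + s.
Here 1−s−f = 0.650 and s = 0.019.
u_1 = 0.098100 × 0.650 + 0.019 = 0.082765.
u_2 = 0.082765 × 0.650 + 0.019 = 0.072797.
u_3 = 0.072797 × 0.650 + 0.019 = 0.066318.
u_4 = 0.066318 × 0.650 + 0.019 = 0.062107.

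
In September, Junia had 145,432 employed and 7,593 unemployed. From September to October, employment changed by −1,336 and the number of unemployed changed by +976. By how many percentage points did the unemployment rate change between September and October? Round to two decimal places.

September: labor force = 145,432 + 7,593 = 153,025; u = 7,593/153,025 = 4.96%.
October: labor force = 144,096 + 8,569 = 152,665; u = 8,569/152,665 = 5.61%.
Change = 5.61% − 4.96% = +0.65 pp.

The unemployment rate changed by +0.65 percentage points.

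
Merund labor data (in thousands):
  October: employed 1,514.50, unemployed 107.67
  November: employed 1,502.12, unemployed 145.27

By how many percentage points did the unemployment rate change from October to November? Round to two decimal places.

The unemployment rate changed by +2.18 percentage points.

October: labor force = 1,514.50 + 107.67 = 1,622.17; u = 107.67/1,622.17 = 6.64%.
November: labor force = 1,502.12 + 145.27 = 1,647.39; u = 145.27/1,647.39 = 8.82%.
Change = 8.82% − 6.64% = +2.18 pp.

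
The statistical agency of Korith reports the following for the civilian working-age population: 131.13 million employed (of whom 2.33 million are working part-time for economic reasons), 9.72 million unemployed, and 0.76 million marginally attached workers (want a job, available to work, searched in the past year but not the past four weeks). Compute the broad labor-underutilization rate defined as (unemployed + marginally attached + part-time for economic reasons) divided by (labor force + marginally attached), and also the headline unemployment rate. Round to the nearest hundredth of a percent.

Labor force = 131.13 + 9.72 = 140.85 million.
Numerator = 9.72 + 0.76 + 2.33 = 12.81 million.
Denominator = 140.85 + 0.76 = 141.61 million.
Broad rate = 12.81 / 141.61 = 9.05%.
Headline unemployment rate = 9.72 / 140.85 = 6.90%.

Broad underutilization rate ≈ 9.05%; headline unemployment rate ≈ 6.90%.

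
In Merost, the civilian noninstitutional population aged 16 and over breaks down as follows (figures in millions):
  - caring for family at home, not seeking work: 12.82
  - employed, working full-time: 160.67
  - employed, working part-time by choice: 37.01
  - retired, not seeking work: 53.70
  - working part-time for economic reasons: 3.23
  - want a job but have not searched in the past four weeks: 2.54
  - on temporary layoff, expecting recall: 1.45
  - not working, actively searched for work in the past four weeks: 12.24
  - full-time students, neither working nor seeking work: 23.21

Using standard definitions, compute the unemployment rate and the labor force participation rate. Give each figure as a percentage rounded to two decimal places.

Unemployment rate ≈ 6.38%; labor force participation rate ≈ 69.93%.

Employed = 160.67 + 37.01 + 3.23 = 200.91 million (anyone who worked, including part-time for economic reasons, counts as employed).
Unemployed = 1.45 + 12.24 = 13.69 million (jobless and actively searching, or on temporary layoff).
Labor force = 200.91 + 13.69 = 214.60 million.
Not in labor force = 12.82 + 53.70 + 2.54 + 23.21 = 92.27 million (those not working and not actively searching are outside the labor force — including those who want a job but have given up searching).
Civilian working-age population = 214.60 + 92.27 = 306.87 million.
Unemployment rate = 13.69 / 214.60 = 6.38%.
Labor force participation rate = 214.60 / 306.87 = 69.93%.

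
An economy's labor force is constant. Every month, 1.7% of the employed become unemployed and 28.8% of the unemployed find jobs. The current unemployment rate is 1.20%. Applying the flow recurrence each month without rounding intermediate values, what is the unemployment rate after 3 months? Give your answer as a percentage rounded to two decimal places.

With a fixed labor force, u_{t+1} = u_t + s·(1−u_t) − f·u_t = u_t·(1−s−f) + s.
Here 1−s−f = 0.695 and s = 0.017.
u_1 = 0.012000 × 0.695 + 0.017 = 0.025340.
u_2 = 0.025340 × 0.695 + 0.017 = 0.034611.
u_3 = 0.034611 × 0.695 + 0.017 = 0.041055.

Unemployment rate after three months ≈ 4.11%.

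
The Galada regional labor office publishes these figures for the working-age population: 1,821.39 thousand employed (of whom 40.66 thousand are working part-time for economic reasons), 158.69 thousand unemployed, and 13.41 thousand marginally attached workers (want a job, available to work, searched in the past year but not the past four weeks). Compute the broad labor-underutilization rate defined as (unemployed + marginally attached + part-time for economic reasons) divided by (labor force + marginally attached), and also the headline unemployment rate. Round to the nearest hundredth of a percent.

Labor force = 1,821.39 + 158.69 = 1,980.08 thousand.
Numerator = 158.69 + 13.41 + 40.66 = 212.76 thousand.
Denominator = 1,980.08 + 13.41 = 1,993.49 thousand.
Broad rate = 212.76 / 1,993.49 = 10.67%.
Headline unemployment rate = 158.69 / 1,980.08 = 8.01%.

Broad underutilization rate ≈ 10.67%; headline unemployment rate ≈ 8.01%.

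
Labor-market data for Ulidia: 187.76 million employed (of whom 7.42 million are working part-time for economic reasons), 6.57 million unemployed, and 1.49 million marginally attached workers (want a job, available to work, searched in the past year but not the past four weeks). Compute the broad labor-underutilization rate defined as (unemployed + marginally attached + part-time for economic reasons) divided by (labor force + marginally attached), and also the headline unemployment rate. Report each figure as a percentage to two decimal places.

Labor force = 187.76 + 6.57 = 194.33 million.
Numerator = 6.57 + 1.49 + 7.42 = 15.48 million.
Denominator = 194.33 + 1.49 = 195.82 million.
Broad rate = 15.48 / 195.82 = 7.91%.
Headline unemployment rate = 6.57 / 194.33 = 3.38%.

Broad underutilization rate ≈ 7.91%; headline unemployment rate ≈ 3.38%.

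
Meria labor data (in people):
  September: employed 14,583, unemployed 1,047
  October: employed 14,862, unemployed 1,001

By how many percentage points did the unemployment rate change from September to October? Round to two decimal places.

September: labor force = 14,583 + 1,047 = 15,630; u = 1,047/15,630 = 6.70%.
October: labor force = 14,862 + 1,001 = 15,863; u = 1,001/15,863 = 6.31%.
Change = 6.31% − 6.70% = −0.39 pp.

The unemployment rate changed by −0.39 percentage points.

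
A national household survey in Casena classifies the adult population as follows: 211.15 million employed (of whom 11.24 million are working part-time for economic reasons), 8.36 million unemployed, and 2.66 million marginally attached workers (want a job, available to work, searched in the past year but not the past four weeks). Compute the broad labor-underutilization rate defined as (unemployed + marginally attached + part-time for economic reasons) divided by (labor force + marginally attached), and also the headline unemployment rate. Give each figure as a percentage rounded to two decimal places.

Labor force = 211.15 + 8.36 = 219.51 million.
Numerator = 8.36 + 2.66 + 11.24 = 22.26 million.
Denominator = 219.51 + 2.66 = 222.17 million.
Broad rate = 22.26 / 222.17 = 10.02%.
Headline unemployment rate = 8.36 / 219.51 = 3.81%.

Broad underutilization rate ≈ 10.02%; headline unemployment rate ≈ 3.81%.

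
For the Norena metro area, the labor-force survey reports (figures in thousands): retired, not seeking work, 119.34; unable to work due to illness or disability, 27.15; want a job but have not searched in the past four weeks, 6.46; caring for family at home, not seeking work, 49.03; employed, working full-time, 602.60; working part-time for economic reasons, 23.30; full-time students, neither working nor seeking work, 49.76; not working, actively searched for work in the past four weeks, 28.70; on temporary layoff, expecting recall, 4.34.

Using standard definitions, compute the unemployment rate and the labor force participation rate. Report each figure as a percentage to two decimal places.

Unemployment rate ≈ 5.01%; labor force participation rate ≈ 72.36%.

Employed = 602.60 + 23.30 = 625.90 thousand (anyone who worked, including part-time for economic reasons, counts as employed).
Unemployed = 28.70 + 4.34 = 33.04 thousand (jobless and actively searching, or on temporary layoff).
Labor force = 625.90 + 33.04 = 658.94 thousand.
Not in labor force = 119.34 + 27.15 + 6.46 + 49.03 + 49.76 = 251.74 thousand (those not working and not actively searching are outside the labor force — including those who want a job but have given up searching).
Civilian working-age population = 658.94 + 251.74 = 910.68 thousand.
Unemployment rate = 33.04 / 658.94 = 5.01%.
Labor force participation rate = 658.94 / 910.68 = 72.36%.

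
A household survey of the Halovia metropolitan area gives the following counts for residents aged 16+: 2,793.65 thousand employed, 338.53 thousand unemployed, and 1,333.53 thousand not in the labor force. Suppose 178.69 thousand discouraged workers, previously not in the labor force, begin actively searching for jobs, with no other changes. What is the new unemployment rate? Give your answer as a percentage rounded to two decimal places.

New unemployment rate ≈ 15.62%.

Initially, labor force = 2,793.65 + 338.53 = 3,132.18 thousand, so u = 338.53/3,132.18 = 10.81%.
After the change, unemployed and labor force both rise by 178.69 → E = 2,793.65, U = 517.22, labor force = 3,310.87 thousand.
New unemployment rate = 517.22 / 3,310.87 = 15.62%.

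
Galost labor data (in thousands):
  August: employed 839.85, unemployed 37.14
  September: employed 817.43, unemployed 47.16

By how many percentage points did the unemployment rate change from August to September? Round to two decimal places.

The unemployment rate changed by +1.22 percentage points.

August: labor force = 839.85 + 37.14 = 876.99; u = 37.14/876.99 = 4.23%.
September: labor force = 817.43 + 47.16 = 864.59; u = 47.16/864.59 = 5.45%.
Change = 5.45% − 4.23% = +1.22 pp.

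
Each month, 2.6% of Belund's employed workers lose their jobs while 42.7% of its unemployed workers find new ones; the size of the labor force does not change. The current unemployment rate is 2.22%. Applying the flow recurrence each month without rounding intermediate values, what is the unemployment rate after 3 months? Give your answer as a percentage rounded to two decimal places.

With a fixed labor force, u_{t+1} = u_t + s·(1−u_t) − f·u_t = u_t·(1−s−f) + s.
Here 1−s−f = 0.547 and s = 0.026.
u_1 = 0.022200 × 0.547 + 0.026 = 0.038143.
u_2 = 0.038143 × 0.547 + 0.026 = 0.046864.
u_3 = 0.046864 × 0.547 + 0.026 = 0.051635.

Unemployment rate after three months ≈ 5.16%.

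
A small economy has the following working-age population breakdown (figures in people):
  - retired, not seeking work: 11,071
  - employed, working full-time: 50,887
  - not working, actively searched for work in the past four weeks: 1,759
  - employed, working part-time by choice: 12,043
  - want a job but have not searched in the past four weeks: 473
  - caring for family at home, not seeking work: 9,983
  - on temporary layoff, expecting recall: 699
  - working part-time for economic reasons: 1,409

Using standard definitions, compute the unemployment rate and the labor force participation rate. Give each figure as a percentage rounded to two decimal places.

Unemployment rate ≈ 3.68%; labor force participation rate ≈ 75.63%.

Employed = 50,887 + 12,043 + 1,409 = 64,339 (anyone who worked, including part-time for economic reasons, counts as employed).
Unemployed = 1,759 + 699 = 2,458 (jobless and actively searching, or on temporary layoff).
Labor force = 64,339 + 2,458 = 66,797.
Not in labor force = 11,071 + 473 + 9,983 = 21,527 (those not working and not actively searching are outside the labor force — including those who want a job but have given up searching).
Civilian working-age population = 66,797 + 21,527 = 88,324.
Unemployment rate = 2,458 / 66,797 = 3.68%.
Labor force participation rate = 66,797 / 88,324 = 75.63%.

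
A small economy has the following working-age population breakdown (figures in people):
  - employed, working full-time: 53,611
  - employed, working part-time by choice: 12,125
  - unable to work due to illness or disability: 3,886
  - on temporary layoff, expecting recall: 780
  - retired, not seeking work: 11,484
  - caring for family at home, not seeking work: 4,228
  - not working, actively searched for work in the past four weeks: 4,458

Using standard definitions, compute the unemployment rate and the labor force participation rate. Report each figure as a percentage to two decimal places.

Employed = 53,611 + 12,125 = 65,736.
Unemployed = 780 + 4,458 = 5,238 (jobless and actively searching, or on temporary layoff).
Labor force = 65,736 + 5,238 = 70,974.
Not in labor force = 3,886 + 11,484 + 4,228 = 19,598 (those not working and not actively searching are outside the labor force).
Civilian working-age population = 70,974 + 19,598 = 90,572.
Unemployment rate = 5,238 / 70,974 = 7.38%.
Labor force participation rate = 70,974 / 90,572 = 78.36%.

Unemployment rate ≈ 7.38%; labor force participation rate ≈ 78.36%.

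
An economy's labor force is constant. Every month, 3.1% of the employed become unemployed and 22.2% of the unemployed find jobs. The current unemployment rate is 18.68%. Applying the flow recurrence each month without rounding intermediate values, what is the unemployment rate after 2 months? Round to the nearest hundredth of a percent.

Unemployment rate after two months ≈ 15.84%.

With a fixed labor force, u_{t+1} = u_t + s·(1−u_t) − f·u_t = u_t·(1−s−f) + s.
Here 1−s−f = 0.747 and s = 0.031.
u_1 = 0.186800 × 0.747 + 0.031 = 0.170540.
u_2 = 0.170540 × 0.747 + 0.031 = 0.158393.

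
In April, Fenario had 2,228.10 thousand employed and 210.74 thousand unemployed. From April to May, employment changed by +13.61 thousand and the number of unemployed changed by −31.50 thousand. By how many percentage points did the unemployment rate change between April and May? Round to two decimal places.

The unemployment rate changed by −1.24 percentage points.

April: labor force = 2,228.10 + 210.74 = 2,438.84; u = 210.74/2,438.84 = 8.64%.
May: labor force = 2,241.71 + 179.24 = 2,420.95; u = 179.24/2,420.95 = 7.40%.
Change = 7.40% − 8.64% = −1.24 pp.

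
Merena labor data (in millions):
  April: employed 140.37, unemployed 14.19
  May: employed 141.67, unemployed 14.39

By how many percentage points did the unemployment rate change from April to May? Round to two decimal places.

The unemployment rate changed by +0.04 percentage points.

April: labor force = 140.37 + 14.19 = 154.56; u = 14.19/154.56 = 9.18%.
May: labor force = 141.67 + 14.39 = 156.06; u = 14.39/156.06 = 9.22%.
Change = 9.22% − 9.18% = +0.04 pp.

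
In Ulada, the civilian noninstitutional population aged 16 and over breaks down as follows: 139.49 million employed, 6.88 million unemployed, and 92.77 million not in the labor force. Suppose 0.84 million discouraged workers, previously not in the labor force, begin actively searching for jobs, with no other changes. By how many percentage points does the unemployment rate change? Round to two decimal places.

Initially, labor force = 139.49 + 6.88 = 146.37 million, so u = 6.88/146.37 = 4.70%.
After the change, unemployed and labor force both rise by 0.84 → E = 139.49, U = 7.72, labor force = 147.21 million.
New unemployment rate = 7.72 / 147.21 = 5.24%.
Change = 5.24% − 4.70% = +0.54 percentage points.

The unemployment rate changes by +0.54 percentage points.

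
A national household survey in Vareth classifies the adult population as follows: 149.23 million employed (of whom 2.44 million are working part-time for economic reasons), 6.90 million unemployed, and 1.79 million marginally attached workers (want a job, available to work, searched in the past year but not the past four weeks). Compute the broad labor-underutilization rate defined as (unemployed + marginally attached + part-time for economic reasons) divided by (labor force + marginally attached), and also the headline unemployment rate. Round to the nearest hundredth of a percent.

Broad underutilization rate ≈ 7.05%; headline unemployment rate ≈ 4.42%.

Labor force = 149.23 + 6.90 = 156.13 million.
Numerator = 6.90 + 1.79 + 2.44 = 11.13 million.
Denominator = 156.13 + 1.79 = 157.92 million.
Broad rate = 11.13 / 157.92 = 7.05%.
Headline unemployment rate = 6.90 / 156.13 = 4.42%.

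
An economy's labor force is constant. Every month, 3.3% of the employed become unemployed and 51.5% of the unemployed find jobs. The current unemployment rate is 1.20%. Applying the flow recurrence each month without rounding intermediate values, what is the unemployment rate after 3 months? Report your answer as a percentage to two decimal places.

Unemployment rate after three months ≈ 5.58%.

With a fixed labor force, u_{t+1} = u_t + s·(1−u_t) − f·u_t = u_t·(1−s−f) + s.
Here 1−s−f = 0.452 and s = 0.033.
u_1 = 0.012000 × 0.452 + 0.033 = 0.038424.
u_2 = 0.038424 × 0.452 + 0.033 = 0.050368.
u_3 = 0.050368 × 0.452 + 0.033 = 0.055766.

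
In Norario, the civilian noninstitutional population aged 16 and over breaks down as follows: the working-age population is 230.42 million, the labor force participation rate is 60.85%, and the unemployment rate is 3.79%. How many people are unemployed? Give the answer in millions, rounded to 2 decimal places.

About 5.31 million are unemployed.

Labor force = 0.6085 × 230.42 = 140.21 million.
Unemployed = 0.0379 × 140.21 ≈ 5.31 million.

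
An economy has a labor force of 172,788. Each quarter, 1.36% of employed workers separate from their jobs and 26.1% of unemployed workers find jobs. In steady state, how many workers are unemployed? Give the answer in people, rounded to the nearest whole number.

Steady-state unemployment rate u* = s/(s+f) = 1.36/(1.36+26.1) = 0.049527.
Unemployed = u* × labor force = 0.049527 × 172,788 ≈ 8,558.

About 8,558 are unemployed in steady state.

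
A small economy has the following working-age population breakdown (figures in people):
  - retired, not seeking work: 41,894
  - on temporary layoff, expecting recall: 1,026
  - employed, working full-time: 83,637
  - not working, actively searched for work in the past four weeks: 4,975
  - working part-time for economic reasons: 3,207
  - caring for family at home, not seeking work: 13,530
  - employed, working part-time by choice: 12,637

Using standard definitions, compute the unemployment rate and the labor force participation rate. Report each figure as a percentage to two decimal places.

Unemployment rate ≈ 5.69%; labor force participation rate ≈ 65.56%.

Employed = 83,637 + 3,207 + 12,637 = 99,481 (anyone who worked, including part-time for economic reasons, counts as employed).
Unemployed = 1,026 + 4,975 = 6,001 (jobless and actively searching, or on temporary layoff).
Labor force = 99,481 + 6,001 = 105,482.
Not in labor force = 41,894 + 13,530 = 55,424 (those not working and not actively searching are outside the labor force).
Civilian working-age population = 105,482 + 55,424 = 160,906.
Unemployment rate = 6,001 / 105,482 = 5.69%.
Labor force participation rate = 105,482 / 160,906 = 65.56%.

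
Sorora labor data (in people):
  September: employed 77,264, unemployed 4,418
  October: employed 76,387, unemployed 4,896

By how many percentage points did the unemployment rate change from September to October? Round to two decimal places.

September: labor force = 77,264 + 4,418 = 81,682; u = 4,418/81,682 = 5.41%.
October: labor force = 76,387 + 4,896 = 81,283; u = 4,896/81,283 = 6.02%.
Change = 6.02% − 5.41% = +0.61 pp.

The unemployment rate changed by +0.61 percentage points.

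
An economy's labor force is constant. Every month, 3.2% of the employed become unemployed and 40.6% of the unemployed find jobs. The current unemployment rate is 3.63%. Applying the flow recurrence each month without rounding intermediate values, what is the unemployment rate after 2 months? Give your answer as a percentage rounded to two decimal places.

With a fixed labor force, u_{t+1} = u_t + s·(1−u_t) − f·u_t = u_t·(1−s−f) + s.
Here 1−s−f = 0.562 and s = 0.032.
u_1 = 0.036300 × 0.562 + 0.032 = 0.052401.
u_2 = 0.052401 × 0.562 + 0.032 = 0.061449.

Unemployment rate after two months ≈ 6.14%.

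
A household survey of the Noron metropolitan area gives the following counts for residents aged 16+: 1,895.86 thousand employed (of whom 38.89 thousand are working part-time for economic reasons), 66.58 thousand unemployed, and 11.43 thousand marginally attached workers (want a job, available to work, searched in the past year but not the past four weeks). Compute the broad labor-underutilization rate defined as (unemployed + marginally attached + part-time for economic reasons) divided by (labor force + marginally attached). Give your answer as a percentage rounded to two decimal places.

Labor force = 1,895.86 + 66.58 = 1,962.44 thousand.
Numerator = 66.58 + 11.43 + 38.89 = 116.90 thousand.
Denominator = 1,962.44 + 11.43 = 1,973.87 thousand.
Broad rate = 116.90 / 1,973.87 = 5.92%.

Broad underutilization rate ≈ 5.92%.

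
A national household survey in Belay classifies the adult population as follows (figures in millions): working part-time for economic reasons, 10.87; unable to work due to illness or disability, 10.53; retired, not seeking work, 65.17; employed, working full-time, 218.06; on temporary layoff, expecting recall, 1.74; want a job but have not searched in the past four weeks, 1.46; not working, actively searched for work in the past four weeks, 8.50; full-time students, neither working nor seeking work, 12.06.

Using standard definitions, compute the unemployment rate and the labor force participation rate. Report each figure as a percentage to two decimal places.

Employed = 10.87 + 218.06 = 228.93 million (anyone who worked, including part-time for economic reasons, counts as employed).
Unemployed = 1.74 + 8.50 = 10.24 million (jobless and actively searching, or on temporary layoff).
Labor force = 228.93 + 10.24 = 239.17 million.
Not in labor force = 10.53 + 65.17 + 1.46 + 12.06 = 89.22 million (those not working and not actively searching are outside the labor force — including those who want a job but have given up searching).
Civilian working-age population = 239.17 + 89.22 = 328.39 million.
Unemployment rate = 10.24 / 239.17 = 4.28%.
Labor force participation rate = 239.17 / 328.39 = 72.83%.

Unemployment rate ≈ 4.28%; labor force participation rate ≈ 72.83%.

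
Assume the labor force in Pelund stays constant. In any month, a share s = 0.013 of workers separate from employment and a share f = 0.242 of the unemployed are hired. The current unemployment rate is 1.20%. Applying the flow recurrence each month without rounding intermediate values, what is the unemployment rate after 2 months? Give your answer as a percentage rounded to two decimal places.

With a fixed labor force, u_{t+1} = u_t + s·(1−u_t) − f·u_t = u_t·(1−s−f) + s.
Here 1−s−f = 0.745 and s = 0.013.
u_1 = 0.012000 × 0.745 + 0.013 = 0.021940.
u_2 = 0.021940 × 0.745 + 0.013 = 0.029345.

Unemployment rate after two months ≈ 2.93%.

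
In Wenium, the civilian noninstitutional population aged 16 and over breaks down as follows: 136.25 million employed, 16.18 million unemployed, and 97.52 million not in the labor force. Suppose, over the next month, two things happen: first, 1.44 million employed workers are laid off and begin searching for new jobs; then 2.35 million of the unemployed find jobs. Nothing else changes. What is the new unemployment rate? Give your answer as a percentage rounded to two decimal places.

New unemployment rate ≈ 10.02%.

Initially, labor force = 136.25 + 16.18 = 152.43 million, so u = 16.18/152.43 = 10.61%.
After the first change, employed falls and unemployed rises by 1.44; labor force unchanged → E = 134.81, U = 17.62, labor force = 152.43 million.
After the second change, unemployed falls and employed rises by 2.35; labor force unchanged → E = 137.16, U = 15.27, labor force = 152.43 million.
New unemployment rate = 15.27 / 152.43 = 10.02%.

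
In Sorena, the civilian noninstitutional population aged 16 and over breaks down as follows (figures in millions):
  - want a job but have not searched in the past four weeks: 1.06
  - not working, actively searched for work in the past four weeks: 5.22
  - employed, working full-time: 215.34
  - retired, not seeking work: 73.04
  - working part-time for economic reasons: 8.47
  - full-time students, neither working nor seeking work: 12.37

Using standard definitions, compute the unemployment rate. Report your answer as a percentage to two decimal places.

Employed = 215.34 + 8.47 = 223.81 million (anyone who worked, including part-time for economic reasons, counts as employed).
Unemployed = 5.22 million.
Labor force = 223.81 + 5.22 = 229.03 million.
Unemployment rate = 5.22 / 229.03 = 2.28%.

Unemployment rate ≈ 2.28%.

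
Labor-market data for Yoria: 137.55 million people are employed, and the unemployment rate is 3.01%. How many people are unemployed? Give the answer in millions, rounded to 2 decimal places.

Let U be the number unemployed. The labor force is E + U, and U/(E+U) = 0.0301.
So U = 0.0301 × 137.55 / (1 − 0.0301) = 4.1403 / 0.9699 ≈ 4.27 million.

About 4.27 million are unemployed.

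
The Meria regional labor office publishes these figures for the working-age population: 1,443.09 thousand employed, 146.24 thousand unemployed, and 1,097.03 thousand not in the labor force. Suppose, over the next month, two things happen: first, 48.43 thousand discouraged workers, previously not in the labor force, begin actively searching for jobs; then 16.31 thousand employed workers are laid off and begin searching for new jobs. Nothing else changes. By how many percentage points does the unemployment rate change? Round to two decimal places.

Initially, labor force = 1,443.09 + 146.24 = 1,589.33 thousand, so u = 146.24/1,589.33 = 9.20%.
After the first change, unemployed and labor force both rise by 48.43 → E = 1,443.09, U = 194.67, labor force = 1,637.76 thousand.
After the second change, employed falls and unemployed rises by 16.31; labor force unchanged → E = 1,426.78, U = 210.98, labor force = 1,637.76 thousand.
New unemployment rate = 210.98 / 1,637.76 = 12.88%.
Change = 12.88% − 9.20% = +3.68 percentage points.

The unemployment rate changes by +3.68 percentage points.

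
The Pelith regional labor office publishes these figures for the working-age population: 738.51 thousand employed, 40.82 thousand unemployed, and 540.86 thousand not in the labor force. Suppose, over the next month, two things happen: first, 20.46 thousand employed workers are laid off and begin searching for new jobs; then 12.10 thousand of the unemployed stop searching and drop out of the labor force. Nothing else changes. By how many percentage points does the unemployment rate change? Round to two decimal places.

Initially, labor force = 738.51 + 40.82 = 779.33 thousand, so u = 40.82/779.33 = 5.24%.
After the first change, employed falls and unemployed rises by 20.46; labor force unchanged → E = 718.05, U = 61.28, labor force = 779.33 thousand.
After the second change, unemployed and labor force both fall by 12.10 → E = 718.05, U = 49.18, labor force = 767.23 thousand.
New unemployment rate = 49.18 / 767.23 = 6.41%.
Change = 6.41% − 5.24% = +1.17 percentage points.

The unemployment rate changes by +1.17 percentage points.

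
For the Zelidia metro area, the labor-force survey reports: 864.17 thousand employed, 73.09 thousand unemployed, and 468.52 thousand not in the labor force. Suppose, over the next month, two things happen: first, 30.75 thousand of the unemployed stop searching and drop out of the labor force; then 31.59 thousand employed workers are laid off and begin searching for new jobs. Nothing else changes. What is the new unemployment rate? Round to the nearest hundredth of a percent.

New unemployment rate ≈ 8.16%.

Initially, labor force = 864.17 + 73.09 = 937.26 thousand, so u = 73.09/937.26 = 7.80%.
After the first change, unemployed and labor force both fall by 30.75 → E = 864.17, U = 42.34, labor force = 906.51 thousand.
After the second change, employed falls and unemployed rises by 31.59; labor force unchanged → E = 832.58, U = 73.93, labor force = 906.51 thousand.
New unemployment rate = 73.93 / 906.51 = 8.16%.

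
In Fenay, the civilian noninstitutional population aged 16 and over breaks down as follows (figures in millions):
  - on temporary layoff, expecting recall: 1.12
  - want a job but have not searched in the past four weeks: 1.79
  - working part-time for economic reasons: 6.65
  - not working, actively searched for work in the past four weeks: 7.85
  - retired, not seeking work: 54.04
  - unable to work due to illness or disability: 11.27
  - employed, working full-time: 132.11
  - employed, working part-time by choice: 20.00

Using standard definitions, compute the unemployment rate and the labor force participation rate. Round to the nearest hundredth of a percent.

Employed = 6.65 + 132.11 + 20.00 = 158.76 million (anyone who worked, including part-time for economic reasons, counts as employed).
Unemployed = 1.12 + 7.85 = 8.97 million (jobless and actively searching, or on temporary layoff).
Labor force = 158.76 + 8.97 = 167.73 million.
Not in labor force = 1.79 + 54.04 + 11.27 = 67.10 million (those not working and not actively searching are outside the labor force — including those who want a job but have given up searching).
Civilian working-age population = 167.73 + 67.10 = 234.83 million.
Unemployment rate = 8.97 / 167.73 = 5.35%.
Labor force participation rate = 167.73 / 234.83 = 71.43%.

Unemployment rate ≈ 5.35%; labor force participation rate ≈ 71.43%.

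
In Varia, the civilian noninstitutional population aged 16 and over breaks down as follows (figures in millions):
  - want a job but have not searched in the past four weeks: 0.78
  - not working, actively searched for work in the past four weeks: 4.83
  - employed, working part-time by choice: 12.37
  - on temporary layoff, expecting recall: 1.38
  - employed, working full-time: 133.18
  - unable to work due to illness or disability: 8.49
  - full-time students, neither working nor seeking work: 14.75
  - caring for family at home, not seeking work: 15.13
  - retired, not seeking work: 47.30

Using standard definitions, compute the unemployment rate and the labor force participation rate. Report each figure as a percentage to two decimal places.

Unemployment rate ≈ 4.09%; labor force participation rate ≈ 63.71%.

Employed = 12.37 + 133.18 = 145.55 million.
Unemployed = 4.83 + 1.38 = 6.21 million (jobless and actively searching, or on temporary layoff).
Labor force = 145.55 + 6.21 = 151.76 million.
Not in labor force = 0.78 + 8.49 + 14.75 + 15.13 + 47.30 = 86.45 million (those not working and not actively searching are outside the labor force — including those who want a job but have given up searching).
Civilian working-age population = 151.76 + 86.45 = 238.21 million.
Unemployment rate = 6.21 / 151.76 = 4.09%.
Labor force participation rate = 151.76 / 238.21 = 63.71%.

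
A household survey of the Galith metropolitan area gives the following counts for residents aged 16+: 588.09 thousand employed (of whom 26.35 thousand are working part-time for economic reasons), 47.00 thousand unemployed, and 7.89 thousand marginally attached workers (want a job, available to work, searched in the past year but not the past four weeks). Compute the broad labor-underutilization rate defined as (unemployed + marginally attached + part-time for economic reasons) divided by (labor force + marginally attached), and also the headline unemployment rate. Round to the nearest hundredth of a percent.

Labor force = 588.09 + 47.00 = 635.09 thousand.
Numerator = 47.00 + 7.89 + 26.35 = 81.24 thousand.
Denominator = 635.09 + 7.89 = 642.98 thousand.
Broad rate = 81.24 / 642.98 = 12.63%.
Headline unemployment rate = 47.00 / 635.09 = 7.40%.

Broad underutilization rate ≈ 12.63%; headline unemployment rate ≈ 7.40%.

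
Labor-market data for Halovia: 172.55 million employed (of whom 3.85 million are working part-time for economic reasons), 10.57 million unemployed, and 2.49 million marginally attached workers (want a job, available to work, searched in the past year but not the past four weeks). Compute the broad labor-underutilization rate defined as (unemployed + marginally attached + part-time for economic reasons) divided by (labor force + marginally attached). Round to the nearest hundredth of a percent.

Broad underutilization rate ≈ 9.11%.

Labor force = 172.55 + 10.57 = 183.12 million.
Numerator = 10.57 + 2.49 + 3.85 = 16.91 million.
Denominator = 183.12 + 2.49 = 185.61 million.
Broad rate = 16.91 / 185.61 = 9.11%.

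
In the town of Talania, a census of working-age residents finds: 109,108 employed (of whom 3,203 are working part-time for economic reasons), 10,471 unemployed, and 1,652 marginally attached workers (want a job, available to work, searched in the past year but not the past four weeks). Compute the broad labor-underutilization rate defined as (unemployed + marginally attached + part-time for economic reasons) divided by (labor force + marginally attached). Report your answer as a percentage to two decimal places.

Labor force = 109,108 + 10,471 = 119,579.
Numerator = 10,471 + 1,652 + 3,203 = 15,326.
Denominator = 119,579 + 1,652 = 121,231.
Broad rate = 15,326 / 121,231 = 12.64%.

Broad underutilization rate ≈ 12.64%.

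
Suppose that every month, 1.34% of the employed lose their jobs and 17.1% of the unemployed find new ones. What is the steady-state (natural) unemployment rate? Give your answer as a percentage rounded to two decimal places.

Steady-state unemployment rate ≈ 7.27%.

At steady state the flows balance: s·E = f·U, so U/(E+U) = s/(s+f).
u* = 1.34 / (1.34 + 17.1) = 1.34 / 18.44 = 7.27%.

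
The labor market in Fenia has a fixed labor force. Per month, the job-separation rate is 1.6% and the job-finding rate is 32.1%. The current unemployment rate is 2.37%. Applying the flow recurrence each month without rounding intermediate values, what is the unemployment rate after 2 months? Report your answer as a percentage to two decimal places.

With a fixed labor force, u_{t+1} = u_t + s·(1−u_t) − f·u_t = u_t·(1−s−f) + s.
Here 1−s−f = 0.663 and s = 0.016.
u_1 = 0.023700 × 0.663 + 0.016 = 0.031713.
u_2 = 0.031713 × 0.663 + 0.016 = 0.037026.

Unemployment rate after two months ≈ 3.70%.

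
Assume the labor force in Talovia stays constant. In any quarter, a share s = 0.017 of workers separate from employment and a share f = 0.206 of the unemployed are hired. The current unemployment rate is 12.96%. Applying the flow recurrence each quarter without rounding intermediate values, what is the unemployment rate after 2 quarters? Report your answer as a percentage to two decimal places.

With a fixed labor force, u_{t+1} = u_t + s·(1−u_t) − f·u_t = u_t·(1−s−f) + s.
Here 1−s−f = 0.777 and s = 0.017.
u_1 = 0.129600 × 0.777 + 0.017 = 0.117699.
u_2 = 0.117699 × 0.777 + 0.017 = 0.108452.

Unemployment rate after two quarters ≈ 10.85%.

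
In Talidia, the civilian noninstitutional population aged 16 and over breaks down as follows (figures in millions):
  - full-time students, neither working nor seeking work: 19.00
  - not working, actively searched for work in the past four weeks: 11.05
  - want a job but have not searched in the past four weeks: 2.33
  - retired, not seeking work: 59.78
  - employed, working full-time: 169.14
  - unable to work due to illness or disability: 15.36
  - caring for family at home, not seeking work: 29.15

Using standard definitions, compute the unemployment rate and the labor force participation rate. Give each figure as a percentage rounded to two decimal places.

Unemployment rate ≈ 6.13%; labor force participation rate ≈ 58.92%.

Employed = 169.14 million.
Unemployed = 11.05 million.
Labor force = 169.14 + 11.05 = 180.19 million.
Not in labor force = 19.00 + 2.33 + 59.78 + 15.36 + 29.15 = 125.62 million (those not working and not actively searching are outside the labor force — including those who want a job but have given up searching).
Civilian working-age population = 180.19 + 125.62 = 305.81 million.
Unemployment rate = 11.05 / 180.19 = 6.13%.
Labor force participation rate = 180.19 / 305.81 = 58.92%.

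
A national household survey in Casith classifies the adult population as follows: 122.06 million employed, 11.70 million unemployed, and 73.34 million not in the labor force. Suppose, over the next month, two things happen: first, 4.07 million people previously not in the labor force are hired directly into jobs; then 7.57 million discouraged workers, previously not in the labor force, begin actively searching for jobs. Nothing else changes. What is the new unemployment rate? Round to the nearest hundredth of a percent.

New unemployment rate ≈ 13.25%.

Initially, labor force = 122.06 + 11.70 = 133.76 million, so u = 11.70/133.76 = 8.75%.
After the first change, employed and labor force both rise by 4.07; unemployed unchanged → E = 126.13, U = 11.70, labor force = 137.83 million.
After the second change, unemployed and labor force both rise by 7.57 → E = 126.13, U = 19.27, labor force = 145.40 million.
New unemployment rate = 19.27 / 145.40 = 13.25%.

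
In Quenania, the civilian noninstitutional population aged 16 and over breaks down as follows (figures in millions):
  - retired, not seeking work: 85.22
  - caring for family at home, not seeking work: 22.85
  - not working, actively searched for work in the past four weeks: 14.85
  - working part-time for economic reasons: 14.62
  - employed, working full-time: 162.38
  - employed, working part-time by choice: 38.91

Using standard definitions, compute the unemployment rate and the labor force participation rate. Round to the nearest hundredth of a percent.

Employed = 14.62 + 162.38 + 38.91 = 215.91 million (anyone who worked, including part-time for economic reasons, counts as employed).
Unemployed = 14.85 million.
Labor force = 215.91 + 14.85 = 230.76 million.
Not in labor force = 85.22 + 22.85 = 108.07 million (those not working and not actively searching are outside the labor force).
Civilian working-age population = 230.76 + 108.07 = 338.83 million.
Unemployment rate = 14.85 / 230.76 = 6.44%.
Labor force participation rate = 230.76 / 338.83 = 68.10%.

Unemployment rate ≈ 6.44%; labor force participation rate ≈ 68.10%.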